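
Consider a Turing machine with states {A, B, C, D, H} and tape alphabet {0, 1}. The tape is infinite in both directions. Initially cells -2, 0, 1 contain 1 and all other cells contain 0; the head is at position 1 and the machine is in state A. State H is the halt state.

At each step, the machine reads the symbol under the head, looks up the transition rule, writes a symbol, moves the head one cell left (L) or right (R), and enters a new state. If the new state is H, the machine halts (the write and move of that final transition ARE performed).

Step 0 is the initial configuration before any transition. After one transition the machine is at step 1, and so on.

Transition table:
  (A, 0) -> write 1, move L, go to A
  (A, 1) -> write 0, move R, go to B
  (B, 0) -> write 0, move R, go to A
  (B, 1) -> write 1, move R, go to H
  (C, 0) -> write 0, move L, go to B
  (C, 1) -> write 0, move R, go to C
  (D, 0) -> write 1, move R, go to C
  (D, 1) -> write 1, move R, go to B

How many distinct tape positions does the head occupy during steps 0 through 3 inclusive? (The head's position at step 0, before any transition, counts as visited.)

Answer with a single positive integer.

Step 1: in state A at pos 1, read 1 -> (A,1)->write 0,move R,goto B. Now: state=B, head=2, tape[-3..3]=0101000 (head:      ^)
Step 2: in state B at pos 2, read 0 -> (B,0)->write 0,move R,goto A. Now: state=A, head=3, tape[-3..4]=01010000 (head:       ^)
Step 3: in state A at pos 3, read 0 -> (A,0)->write 1,move L,goto A. Now: state=A, head=2, tape[-3..4]=01010010 (head:      ^)
Head positions at steps 0..3: starting at 1, distinct positions visited = {1, 2, 3} -> 3 position(s)

Answer: 3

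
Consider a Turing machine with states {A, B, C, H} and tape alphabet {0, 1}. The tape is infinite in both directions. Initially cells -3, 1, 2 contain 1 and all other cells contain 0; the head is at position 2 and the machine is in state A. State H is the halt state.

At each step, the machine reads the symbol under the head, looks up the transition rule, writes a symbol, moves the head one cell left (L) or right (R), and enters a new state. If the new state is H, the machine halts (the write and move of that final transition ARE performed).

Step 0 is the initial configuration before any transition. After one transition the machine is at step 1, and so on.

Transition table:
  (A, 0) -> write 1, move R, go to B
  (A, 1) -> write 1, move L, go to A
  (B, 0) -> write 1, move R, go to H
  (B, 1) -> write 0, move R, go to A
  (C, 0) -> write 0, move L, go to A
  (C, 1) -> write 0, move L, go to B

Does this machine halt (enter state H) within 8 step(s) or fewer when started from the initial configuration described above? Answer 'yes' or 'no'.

Answer: no

Derivation:
Step 1: in state A at pos 2, read 1 -> (A,1)->write 1,move L,goto A. Now: state=A, head=1, tape[-4..3]=01000110 (head:      ^)
Step 2: in state A at pos 1, read 1 -> (A,1)->write 1,move L,goto A. Now: state=A, head=0, tape[-4..3]=01000110 (head:     ^)
Step 3: in state A at pos 0, read 0 -> (A,0)->write 1,move R,goto B. Now: state=B, head=1, tape[-4..3]=01001110 (head:      ^)
Step 4: in state B at pos 1, read 1 -> (B,1)->write 0,move R,goto A. Now: state=A, head=2, tape[-4..3]=01001010 (head:       ^)
Step 5: in state A at pos 2, read 1 -> (A,1)->write 1,move L,goto A. Now: state=A, head=1, tape[-4..3]=01001010 (head:      ^)
Step 6: in state A at pos 1, read 0 -> (A,0)->write 1,move R,goto B. Now: state=B, head=2, tape[-4..3]=01001110 (head:       ^)
Step 7: in state B at pos 2, read 1 -> (B,1)->write 0,move R,goto A. Now: state=A, head=3, tape[-4..4]=010011000 (head:        ^)
Step 8: in state A at pos 3, read 0 -> (A,0)->write 1,move R,goto B. Now: state=B, head=4, tape[-4..5]=0100110100 (head:         ^)
After 8 step(s): state = B (not H) -> not halted within 8 -> no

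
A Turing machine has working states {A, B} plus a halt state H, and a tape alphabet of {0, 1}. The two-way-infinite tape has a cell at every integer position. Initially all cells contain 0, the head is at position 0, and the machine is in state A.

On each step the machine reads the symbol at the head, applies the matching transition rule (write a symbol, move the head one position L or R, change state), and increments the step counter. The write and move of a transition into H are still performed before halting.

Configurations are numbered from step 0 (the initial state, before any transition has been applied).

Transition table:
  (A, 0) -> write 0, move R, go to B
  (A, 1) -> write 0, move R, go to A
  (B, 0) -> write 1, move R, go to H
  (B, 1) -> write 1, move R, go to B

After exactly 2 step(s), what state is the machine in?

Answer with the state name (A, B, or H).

Step 1: in state A at pos 0, read 0 -> (A,0)->write 0,move R,goto B. Now: state=B, head=1, tape[-1..2]=0000 (head:   ^)
Step 2: in state B at pos 1, read 0 -> (B,0)->write 1,move R,goto H. Now: state=H, head=2, tape[-1..3]=00100 (head:    ^)

Answer: H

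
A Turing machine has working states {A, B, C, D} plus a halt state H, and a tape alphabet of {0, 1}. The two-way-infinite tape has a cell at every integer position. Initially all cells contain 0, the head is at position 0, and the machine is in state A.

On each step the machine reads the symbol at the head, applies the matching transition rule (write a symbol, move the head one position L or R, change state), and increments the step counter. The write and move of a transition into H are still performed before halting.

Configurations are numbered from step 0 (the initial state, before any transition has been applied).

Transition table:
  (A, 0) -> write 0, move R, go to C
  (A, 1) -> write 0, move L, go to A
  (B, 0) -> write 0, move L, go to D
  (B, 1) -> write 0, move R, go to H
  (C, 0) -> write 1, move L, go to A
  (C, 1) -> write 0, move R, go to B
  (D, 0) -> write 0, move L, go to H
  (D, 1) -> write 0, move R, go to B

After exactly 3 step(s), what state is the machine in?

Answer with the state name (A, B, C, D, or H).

Step 1: in state A at pos 0, read 0 -> (A,0)->write 0,move R,goto C. Now: state=C, head=1, tape[-1..2]=0000 (head:   ^)
Step 2: in state C at pos 1, read 0 -> (C,0)->write 1,move L,goto A. Now: state=A, head=0, tape[-1..2]=0010 (head:  ^)
Step 3: in state A at pos 0, read 0 -> (A,0)->write 0,move R,goto C. Now: state=C, head=1, tape[-1..2]=0010 (head:   ^)

Answer: C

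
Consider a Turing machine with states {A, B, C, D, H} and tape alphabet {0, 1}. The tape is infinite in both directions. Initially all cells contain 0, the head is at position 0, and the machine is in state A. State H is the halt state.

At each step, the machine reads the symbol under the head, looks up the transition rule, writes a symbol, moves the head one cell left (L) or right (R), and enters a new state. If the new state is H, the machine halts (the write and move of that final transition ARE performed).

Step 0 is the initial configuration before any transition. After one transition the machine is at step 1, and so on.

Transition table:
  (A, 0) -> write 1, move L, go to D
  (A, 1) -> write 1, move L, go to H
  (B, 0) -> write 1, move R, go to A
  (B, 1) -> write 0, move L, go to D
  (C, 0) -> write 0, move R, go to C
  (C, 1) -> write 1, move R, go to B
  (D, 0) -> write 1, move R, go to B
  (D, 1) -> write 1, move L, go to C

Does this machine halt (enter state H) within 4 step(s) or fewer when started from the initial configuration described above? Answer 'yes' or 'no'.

Step 1: in state A at pos 0, read 0 -> (A,0)->write 1,move L,goto D. Now: state=D, head=-1, tape[-2..1]=0010 (head:  ^)
Step 2: in state D at pos -1, read 0 -> (D,0)->write 1,move R,goto B. Now: state=B, head=0, tape[-2..1]=0110 (head:   ^)
Step 3: in state B at pos 0, read 1 -> (B,1)->write 0,move L,goto D. Now: state=D, head=-1, tape[-2..1]=0100 (head:  ^)
Step 4: in state D at pos -1, read 1 -> (D,1)->write 1,move L,goto C. Now: state=C, head=-2, tape[-3..1]=00100 (head:  ^)
After 4 step(s): state = C (not H) -> not halted within 4 -> no

Answer: no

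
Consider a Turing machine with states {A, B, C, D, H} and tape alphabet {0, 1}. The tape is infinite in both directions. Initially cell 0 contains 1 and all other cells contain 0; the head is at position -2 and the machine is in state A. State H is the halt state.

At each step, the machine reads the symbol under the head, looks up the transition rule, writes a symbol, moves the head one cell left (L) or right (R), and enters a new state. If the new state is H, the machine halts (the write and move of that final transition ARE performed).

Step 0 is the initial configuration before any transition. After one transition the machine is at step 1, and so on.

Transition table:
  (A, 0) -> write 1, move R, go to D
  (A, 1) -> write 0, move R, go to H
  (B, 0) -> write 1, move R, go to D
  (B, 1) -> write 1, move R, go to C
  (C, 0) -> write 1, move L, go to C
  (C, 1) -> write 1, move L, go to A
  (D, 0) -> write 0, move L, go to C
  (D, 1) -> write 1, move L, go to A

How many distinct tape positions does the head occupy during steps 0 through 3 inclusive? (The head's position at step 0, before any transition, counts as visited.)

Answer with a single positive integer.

Step 1: in state A at pos -2, read 0 -> (A,0)->write 1,move R,goto D. Now: state=D, head=-1, tape[-3..1]=01010 (head:   ^)
Step 2: in state D at pos -1, read 0 -> (D,0)->write 0,move L,goto C. Now: state=C, head=-2, tape[-3..1]=01010 (head:  ^)
Step 3: in state C at pos -2, read 1 -> (C,1)->write 1,move L,goto A. Now: state=A, head=-3, tape[-4..1]=001010 (head:  ^)
Head positions at steps 0..3: starting at -2, distinct positions visited = {-3, -2, -1} -> 3 position(s)

Answer: 3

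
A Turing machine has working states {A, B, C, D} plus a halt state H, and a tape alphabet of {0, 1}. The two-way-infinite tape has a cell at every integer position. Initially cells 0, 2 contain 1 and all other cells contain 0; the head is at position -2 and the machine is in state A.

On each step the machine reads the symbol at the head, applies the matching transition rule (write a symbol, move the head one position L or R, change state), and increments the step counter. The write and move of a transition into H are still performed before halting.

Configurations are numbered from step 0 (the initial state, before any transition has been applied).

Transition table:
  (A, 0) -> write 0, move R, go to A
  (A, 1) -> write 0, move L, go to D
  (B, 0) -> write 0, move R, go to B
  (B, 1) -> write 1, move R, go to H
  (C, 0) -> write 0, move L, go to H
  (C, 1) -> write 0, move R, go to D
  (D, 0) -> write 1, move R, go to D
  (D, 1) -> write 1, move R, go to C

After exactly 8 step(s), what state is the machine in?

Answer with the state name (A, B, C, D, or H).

Answer: H

Derivation:
Step 1: in state A at pos -2, read 0 -> (A,0)->write 0,move R,goto A. Now: state=A, head=-1, tape[-3..3]=0001010 (head:   ^)
Step 2: in state A at pos -1, read 0 -> (A,0)->write 0,move R,goto A. Now: state=A, head=0, tape[-3..3]=0001010 (head:    ^)
Step 3: in state A at pos 0, read 1 -> (A,1)->write 0,move L,goto D. Now: state=D, head=-1, tape[-3..3]=0000010 (head:   ^)
Step 4: in state D at pos -1, read 0 -> (D,0)->write 1,move R,goto D. Now: state=D, head=0, tape[-3..3]=0010010 (head:    ^)
Step 5: in state D at pos 0, read 0 -> (D,0)->write 1,move R,goto D. Now: state=D, head=1, tape[-3..3]=0011010 (head:     ^)
Step 6: in state D at pos 1, read 0 -> (D,0)->write 1,move R,goto D. Now: state=D, head=2, tape[-3..3]=0011110 (head:      ^)
Step 7: in state D at pos 2, read 1 -> (D,1)->write 1,move R,goto C. Now: state=C, head=3, tape[-3..4]=00111100 (head:       ^)
Step 8: in state C at pos 3, read 0 -> (C,0)->write 0,move L,goto H. Now: state=H, head=2, tape[-3..4]=00111100 (head:      ^)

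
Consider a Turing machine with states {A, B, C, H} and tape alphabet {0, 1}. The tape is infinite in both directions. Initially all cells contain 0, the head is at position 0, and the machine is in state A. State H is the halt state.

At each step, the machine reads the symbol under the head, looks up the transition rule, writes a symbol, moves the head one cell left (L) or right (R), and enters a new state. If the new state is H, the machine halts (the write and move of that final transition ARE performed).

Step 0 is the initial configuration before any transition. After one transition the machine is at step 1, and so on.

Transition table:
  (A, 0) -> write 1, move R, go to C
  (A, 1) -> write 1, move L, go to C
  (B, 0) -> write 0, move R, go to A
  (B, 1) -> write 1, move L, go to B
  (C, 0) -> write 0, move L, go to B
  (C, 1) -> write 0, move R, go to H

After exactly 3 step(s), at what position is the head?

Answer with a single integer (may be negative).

Step 1: in state A at pos 0, read 0 -> (A,0)->write 1,move R,goto C. Now: state=C, head=1, tape[-1..2]=0100 (head:   ^)
Step 2: in state C at pos 1, read 0 -> (C,0)->write 0,move L,goto B. Now: state=B, head=0, tape[-1..2]=0100 (head:  ^)
Step 3: in state B at pos 0, read 1 -> (B,1)->write 1,move L,goto B. Now: state=B, head=-1, tape[-2..2]=00100 (head:  ^)

Answer: -1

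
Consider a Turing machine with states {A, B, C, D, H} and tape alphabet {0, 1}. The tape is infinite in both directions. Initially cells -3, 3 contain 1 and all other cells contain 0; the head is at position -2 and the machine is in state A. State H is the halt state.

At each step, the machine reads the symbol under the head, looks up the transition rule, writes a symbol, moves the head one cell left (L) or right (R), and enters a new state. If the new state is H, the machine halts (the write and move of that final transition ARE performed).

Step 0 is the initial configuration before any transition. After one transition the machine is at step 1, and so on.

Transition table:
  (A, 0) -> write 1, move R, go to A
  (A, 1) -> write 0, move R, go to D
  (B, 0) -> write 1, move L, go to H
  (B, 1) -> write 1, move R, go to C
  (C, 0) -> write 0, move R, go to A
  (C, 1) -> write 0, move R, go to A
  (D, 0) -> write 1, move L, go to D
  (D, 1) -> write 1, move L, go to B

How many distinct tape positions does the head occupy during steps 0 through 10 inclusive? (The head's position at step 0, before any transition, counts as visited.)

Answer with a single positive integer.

Step 1: in state A at pos -2, read 0 -> (A,0)->write 1,move R,goto A. Now: state=A, head=-1, tape[-4..4]=011000010 (head:    ^)
Step 2: in state A at pos -1, read 0 -> (A,0)->write 1,move R,goto A. Now: state=A, head=0, tape[-4..4]=011100010 (head:     ^)
Step 3: in state A at pos 0, read 0 -> (A,0)->write 1,move R,goto A. Now: state=A, head=1, tape[-4..4]=011110010 (head:      ^)
Step 4: in state A at pos 1, read 0 -> (A,0)->write 1,move R,goto A. Now: state=A, head=2, tape[-4..4]=011111010 (head:       ^)
Step 5: in state A at pos 2, read 0 -> (A,0)->write 1,move R,goto A. Now: state=A, head=3, tape[-4..4]=011111110 (head:        ^)
Step 6: in state A at pos 3, read 1 -> (A,1)->write 0,move R,goto D. Now: state=D, head=4, tape[-4..5]=0111111000 (head:         ^)
Step 7: in state D at pos 4, read 0 -> (D,0)->write 1,move L,goto D. Now: state=D, head=3, tape[-4..5]=0111111010 (head:        ^)
Step 8: in state D at pos 3, read 0 -> (D,0)->write 1,move L,goto D. Now: state=D, head=2, tape[-4..5]=0111111110 (head:       ^)
Step 9: in state D at pos 2, read 1 -> (D,1)->write 1,move L,goto B. Now: state=B, head=1, tape[-4..5]=0111111110 (head:      ^)
Step 10: in state B at pos 1, read 1 -> (B,1)->write 1,move R,goto C. Now: state=C, head=2, tape[-4..5]=0111111110 (head:       ^)
Head positions at steps 0..10: starting at -2, distinct positions visited = {-2, -1, 0, 1, 2, 3, 4} -> 7 position(s)

Answer: 7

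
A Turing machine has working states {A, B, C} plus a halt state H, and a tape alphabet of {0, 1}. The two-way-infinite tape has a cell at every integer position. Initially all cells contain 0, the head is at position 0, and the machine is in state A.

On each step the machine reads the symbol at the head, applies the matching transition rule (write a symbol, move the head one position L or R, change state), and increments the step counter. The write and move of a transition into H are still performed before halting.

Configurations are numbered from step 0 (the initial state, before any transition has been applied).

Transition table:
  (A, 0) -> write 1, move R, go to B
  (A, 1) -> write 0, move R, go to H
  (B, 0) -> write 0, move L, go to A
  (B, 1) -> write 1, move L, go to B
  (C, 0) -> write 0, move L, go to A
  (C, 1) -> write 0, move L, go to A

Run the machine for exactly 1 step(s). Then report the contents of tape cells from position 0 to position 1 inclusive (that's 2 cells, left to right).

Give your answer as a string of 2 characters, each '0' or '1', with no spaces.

Step 1: in state A at pos 0, read 0 -> (A,0)->write 1,move R,goto B. Now: state=B, head=1, tape[-1..2]=0100 (head:   ^)

Answer: 10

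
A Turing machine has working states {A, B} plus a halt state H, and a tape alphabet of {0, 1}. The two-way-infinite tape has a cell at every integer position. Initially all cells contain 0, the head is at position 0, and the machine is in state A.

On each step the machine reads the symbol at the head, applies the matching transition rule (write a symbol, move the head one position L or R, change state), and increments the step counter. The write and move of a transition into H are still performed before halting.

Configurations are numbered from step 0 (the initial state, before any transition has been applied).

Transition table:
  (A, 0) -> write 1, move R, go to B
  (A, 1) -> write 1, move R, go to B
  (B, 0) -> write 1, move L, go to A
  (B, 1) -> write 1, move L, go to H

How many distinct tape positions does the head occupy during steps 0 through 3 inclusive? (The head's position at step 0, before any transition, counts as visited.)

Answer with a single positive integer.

Step 1: in state A at pos 0, read 0 -> (A,0)->write 1,move R,goto B. Now: state=B, head=1, tape[-1..2]=0100 (head:   ^)
Step 2: in state B at pos 1, read 0 -> (B,0)->write 1,move L,goto A. Now: state=A, head=0, tape[-1..2]=0110 (head:  ^)
Step 3: in state A at pos 0, read 1 -> (A,1)->write 1,move R,goto B. Now: state=B, head=1, tape[-1..2]=0110 (head:   ^)
Head positions at steps 0..3: starting at 0, distinct positions visited = {0, 1} -> 2 position(s)

Answer: 2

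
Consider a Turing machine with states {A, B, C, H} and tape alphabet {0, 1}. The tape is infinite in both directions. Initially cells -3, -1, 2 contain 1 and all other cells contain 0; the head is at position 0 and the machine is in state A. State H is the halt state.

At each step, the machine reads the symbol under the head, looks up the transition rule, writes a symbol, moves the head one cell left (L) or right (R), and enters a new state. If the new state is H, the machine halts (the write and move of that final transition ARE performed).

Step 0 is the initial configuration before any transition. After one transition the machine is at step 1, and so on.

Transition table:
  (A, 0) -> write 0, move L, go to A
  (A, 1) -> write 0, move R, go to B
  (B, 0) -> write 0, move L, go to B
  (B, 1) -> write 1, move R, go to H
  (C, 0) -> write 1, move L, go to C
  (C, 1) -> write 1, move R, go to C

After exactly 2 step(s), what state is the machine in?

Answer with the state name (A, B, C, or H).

Answer: B

Derivation:
Step 1: in state A at pos 0, read 0 -> (A,0)->write 0,move L,goto A. Now: state=A, head=-1, tape[-4..3]=01010010 (head:    ^)
Step 2: in state A at pos -1, read 1 -> (A,1)->write 0,move R,goto B. Now: state=B, head=0, tape[-4..3]=01000010 (head:     ^)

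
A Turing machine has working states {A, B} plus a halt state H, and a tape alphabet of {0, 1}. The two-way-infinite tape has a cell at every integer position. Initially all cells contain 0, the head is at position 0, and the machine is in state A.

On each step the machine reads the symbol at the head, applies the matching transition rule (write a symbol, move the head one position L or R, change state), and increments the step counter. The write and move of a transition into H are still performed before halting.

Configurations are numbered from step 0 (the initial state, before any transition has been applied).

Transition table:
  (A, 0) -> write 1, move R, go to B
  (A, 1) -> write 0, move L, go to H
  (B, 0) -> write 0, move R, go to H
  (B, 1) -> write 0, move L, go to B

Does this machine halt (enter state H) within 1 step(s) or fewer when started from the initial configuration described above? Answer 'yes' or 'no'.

Step 1: in state A at pos 0, read 0 -> (A,0)->write 1,move R,goto B. Now: state=B, head=1, tape[-1..2]=0100 (head:   ^)
After 1 step(s): state = B (not H) -> not halted within 1 -> no

Answer: no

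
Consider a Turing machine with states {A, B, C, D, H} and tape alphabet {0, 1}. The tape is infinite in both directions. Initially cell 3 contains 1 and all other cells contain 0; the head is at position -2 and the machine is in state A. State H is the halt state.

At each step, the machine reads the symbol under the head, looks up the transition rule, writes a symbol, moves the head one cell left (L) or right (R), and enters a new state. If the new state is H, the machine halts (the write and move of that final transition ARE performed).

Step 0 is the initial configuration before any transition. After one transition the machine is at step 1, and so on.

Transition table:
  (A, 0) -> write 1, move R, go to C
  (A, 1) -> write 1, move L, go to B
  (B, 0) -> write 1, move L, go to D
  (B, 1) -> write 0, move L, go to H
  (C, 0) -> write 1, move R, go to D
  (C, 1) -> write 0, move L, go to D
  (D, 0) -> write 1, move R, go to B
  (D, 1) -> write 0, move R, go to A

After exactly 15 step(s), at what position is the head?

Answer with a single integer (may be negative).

Step 1: in state A at pos -2, read 0 -> (A,0)->write 1,move R,goto C. Now: state=C, head=-1, tape[-3..4]=01000010 (head:   ^)
Step 2: in state C at pos -1, read 0 -> (C,0)->write 1,move R,goto D. Now: state=D, head=0, tape[-3..4]=01100010 (head:    ^)
Step 3: in state D at pos 0, read 0 -> (D,0)->write 1,move R,goto B. Now: state=B, head=1, tape[-3..4]=01110010 (head:     ^)
Step 4: in state B at pos 1, read 0 -> (B,0)->write 1,move L,goto D. Now: state=D, head=0, tape[-3..4]=01111010 (head:    ^)
Step 5: in state D at pos 0, read 1 -> (D,1)->write 0,move R,goto A. Now: state=A, head=1, tape[-3..4]=01101010 (head:     ^)
Step 6: in state A at pos 1, read 1 -> (A,1)->write 1,move L,goto B. Now: state=B, head=0, tape[-3..4]=01101010 (head:    ^)
Step 7: in state B at pos 0, read 0 -> (B,0)->write 1,move L,goto D. Now: state=D, head=-1, tape[-3..4]=01111010 (head:   ^)
Step 8: in state D at pos -1, read 1 -> (D,1)->write 0,move R,goto A. Now: state=A, head=0, tape[-3..4]=01011010 (head:    ^)
Step 9: in state A at pos 0, read 1 -> (A,1)->write 1,move L,goto B. Now: state=B, head=-1, tape[-3..4]=01011010 (head:   ^)
Step 10: in state B at pos -1, read 0 -> (B,0)->write 1,move L,goto D. Now: state=D, head=-2, tape[-3..4]=01111010 (head:  ^)
Step 11: in state D at pos -2, read 1 -> (D,1)->write 0,move R,goto A. Now: state=A, head=-1, tape[-3..4]=00111010 (head:   ^)
Step 12: in state A at pos -1, read 1 -> (A,1)->write 1,move L,goto B. Now: state=B, head=-2, tape[-3..4]=00111010 (head:  ^)
Step 13: in state B at pos -2, read 0 -> (B,0)->write 1,move L,goto D. Now: state=D, head=-3, tape[-4..4]=001111010 (head:  ^)
Step 14: in state D at pos -3, read 0 -> (D,0)->write 1,move R,goto B. Now: state=B, head=-2, tape[-4..4]=011111010 (head:   ^)
Step 15: in state B at pos -2, read 1 -> (B,1)->write 0,move L,goto H. Now: state=H, head=-3, tape[-4..4]=010111010 (head:  ^)

Answer: -3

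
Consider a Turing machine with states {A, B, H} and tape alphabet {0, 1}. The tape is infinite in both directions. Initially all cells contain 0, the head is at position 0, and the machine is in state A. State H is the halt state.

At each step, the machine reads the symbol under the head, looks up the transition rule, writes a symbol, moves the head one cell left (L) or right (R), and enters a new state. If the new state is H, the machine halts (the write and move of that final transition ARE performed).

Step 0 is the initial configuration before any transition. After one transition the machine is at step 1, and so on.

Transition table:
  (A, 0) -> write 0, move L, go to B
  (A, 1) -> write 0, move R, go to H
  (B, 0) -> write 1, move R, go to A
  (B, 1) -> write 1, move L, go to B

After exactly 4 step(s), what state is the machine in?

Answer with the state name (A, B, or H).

Step 1: in state A at pos 0, read 0 -> (A,0)->write 0,move L,goto B. Now: state=B, head=-1, tape[-2..1]=0000 (head:  ^)
Step 2: in state B at pos -1, read 0 -> (B,0)->write 1,move R,goto A. Now: state=A, head=0, tape[-2..1]=0100 (head:   ^)
Step 3: in state A at pos 0, read 0 -> (A,0)->write 0,move L,goto B. Now: state=B, head=-1, tape[-2..1]=0100 (head:  ^)
Step 4: in state B at pos -1, read 1 -> (B,1)->write 1,move L,goto B. Now: state=B, head=-2, tape[-3..1]=00100 (head:  ^)

Answer: B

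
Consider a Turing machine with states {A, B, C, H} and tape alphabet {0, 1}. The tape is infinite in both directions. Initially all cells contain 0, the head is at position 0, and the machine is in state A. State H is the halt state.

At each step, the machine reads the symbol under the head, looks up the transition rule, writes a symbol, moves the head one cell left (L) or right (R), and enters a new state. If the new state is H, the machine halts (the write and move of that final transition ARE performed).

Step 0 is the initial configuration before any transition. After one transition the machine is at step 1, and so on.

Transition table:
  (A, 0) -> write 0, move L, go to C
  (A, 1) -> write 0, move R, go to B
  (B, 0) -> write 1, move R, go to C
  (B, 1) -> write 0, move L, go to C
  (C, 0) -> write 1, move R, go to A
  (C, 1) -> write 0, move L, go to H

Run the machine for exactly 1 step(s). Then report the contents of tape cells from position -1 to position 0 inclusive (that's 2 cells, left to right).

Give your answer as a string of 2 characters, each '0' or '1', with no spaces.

Answer: 00

Derivation:
Step 1: in state A at pos 0, read 0 -> (A,0)->write 0,move L,goto C. Now: state=C, head=-1, tape[-2..1]=0000 (head:  ^)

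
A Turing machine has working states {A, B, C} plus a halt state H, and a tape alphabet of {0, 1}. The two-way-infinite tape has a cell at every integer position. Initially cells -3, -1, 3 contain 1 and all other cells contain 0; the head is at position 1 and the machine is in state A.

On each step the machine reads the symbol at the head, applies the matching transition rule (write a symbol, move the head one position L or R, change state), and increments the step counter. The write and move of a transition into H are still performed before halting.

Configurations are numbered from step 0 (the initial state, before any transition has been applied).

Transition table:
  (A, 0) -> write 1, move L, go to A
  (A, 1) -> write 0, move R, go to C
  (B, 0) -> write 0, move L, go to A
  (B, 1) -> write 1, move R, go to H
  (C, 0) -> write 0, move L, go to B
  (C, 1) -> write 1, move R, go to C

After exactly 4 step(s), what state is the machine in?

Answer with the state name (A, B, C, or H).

Answer: C

Derivation:
Step 1: in state A at pos 1, read 0 -> (A,0)->write 1,move L,goto A. Now: state=A, head=0, tape[-4..4]=010101010 (head:     ^)
Step 2: in state A at pos 0, read 0 -> (A,0)->write 1,move L,goto A. Now: state=A, head=-1, tape[-4..4]=010111010 (head:    ^)
Step 3: in state A at pos -1, read 1 -> (A,1)->write 0,move R,goto C. Now: state=C, head=0, tape[-4..4]=010011010 (head:     ^)
Step 4: in state C at pos 0, read 1 -> (C,1)->write 1,move R,goto C. Now: state=C, head=1, tape[-4..4]=010011010 (head:      ^)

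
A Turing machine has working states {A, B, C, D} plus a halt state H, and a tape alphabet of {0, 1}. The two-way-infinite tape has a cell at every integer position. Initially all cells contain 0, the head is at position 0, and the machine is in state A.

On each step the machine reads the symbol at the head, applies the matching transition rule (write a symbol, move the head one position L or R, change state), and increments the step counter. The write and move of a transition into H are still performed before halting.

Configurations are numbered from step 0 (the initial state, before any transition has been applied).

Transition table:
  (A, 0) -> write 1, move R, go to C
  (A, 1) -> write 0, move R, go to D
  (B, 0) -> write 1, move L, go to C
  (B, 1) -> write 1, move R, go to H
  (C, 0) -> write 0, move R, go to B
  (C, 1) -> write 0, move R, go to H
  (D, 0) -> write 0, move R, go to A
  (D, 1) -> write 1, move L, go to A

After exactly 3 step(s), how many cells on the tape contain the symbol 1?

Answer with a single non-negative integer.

Answer: 2

Derivation:
Step 1: in state A at pos 0, read 0 -> (A,0)->write 1,move R,goto C. Now: state=C, head=1, tape[-1..2]=0100 (head:   ^)
Step 2: in state C at pos 1, read 0 -> (C,0)->write 0,move R,goto B. Now: state=B, head=2, tape[-1..3]=01000 (head:    ^)
Step 3: in state B at pos 2, read 0 -> (B,0)->write 1,move L,goto C. Now: state=C, head=1, tape[-1..3]=01010 (head:   ^)
Cells containing 1 after step 3: {0, 2} -> 2 cell(s)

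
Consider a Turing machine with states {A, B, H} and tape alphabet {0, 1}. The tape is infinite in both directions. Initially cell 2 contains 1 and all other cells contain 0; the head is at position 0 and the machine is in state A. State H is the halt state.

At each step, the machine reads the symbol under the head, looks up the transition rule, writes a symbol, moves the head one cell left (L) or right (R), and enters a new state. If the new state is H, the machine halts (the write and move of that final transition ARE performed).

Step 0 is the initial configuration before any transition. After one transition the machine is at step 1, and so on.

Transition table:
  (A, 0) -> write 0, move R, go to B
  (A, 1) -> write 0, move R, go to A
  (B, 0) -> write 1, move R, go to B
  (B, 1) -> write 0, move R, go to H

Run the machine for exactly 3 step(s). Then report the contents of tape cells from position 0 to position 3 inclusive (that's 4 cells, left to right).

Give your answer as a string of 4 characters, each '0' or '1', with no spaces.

Answer: 0100

Derivation:
Step 1: in state A at pos 0, read 0 -> (A,0)->write 0,move R,goto B. Now: state=B, head=1, tape[-1..3]=00010 (head:   ^)
Step 2: in state B at pos 1, read 0 -> (B,0)->write 1,move R,goto B. Now: state=B, head=2, tape[-1..3]=00110 (head:    ^)
Step 3: in state B at pos 2, read 1 -> (B,1)->write 0,move R,goto H. Now: state=H, head=3, tape[-1..4]=001000 (head:     ^)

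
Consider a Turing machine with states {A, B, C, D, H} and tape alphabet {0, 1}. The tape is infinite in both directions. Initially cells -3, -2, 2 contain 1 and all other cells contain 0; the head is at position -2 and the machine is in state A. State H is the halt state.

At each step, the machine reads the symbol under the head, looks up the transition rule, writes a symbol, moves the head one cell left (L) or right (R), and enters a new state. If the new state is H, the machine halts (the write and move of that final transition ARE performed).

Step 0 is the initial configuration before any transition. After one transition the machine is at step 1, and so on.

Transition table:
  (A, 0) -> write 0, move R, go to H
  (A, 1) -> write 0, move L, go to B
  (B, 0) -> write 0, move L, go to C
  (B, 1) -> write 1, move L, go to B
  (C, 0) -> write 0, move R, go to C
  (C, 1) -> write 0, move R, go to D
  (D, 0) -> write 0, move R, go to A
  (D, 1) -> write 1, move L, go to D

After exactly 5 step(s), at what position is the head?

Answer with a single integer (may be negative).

Answer: -3

Derivation:
Step 1: in state A at pos -2, read 1 -> (A,1)->write 0,move L,goto B. Now: state=B, head=-3, tape[-4..3]=01000010 (head:  ^)
Step 2: in state B at pos -3, read 1 -> (B,1)->write 1,move L,goto B. Now: state=B, head=-4, tape[-5..3]=001000010 (head:  ^)
Step 3: in state B at pos -4, read 0 -> (B,0)->write 0,move L,goto C. Now: state=C, head=-5, tape[-6..3]=0001000010 (head:  ^)
Step 4: in state C at pos -5, read 0 -> (C,0)->write 0,move R,goto C. Now: state=C, head=-4, tape[-6..3]=0001000010 (head:   ^)
Step 5: in state C at pos -4, read 0 -> (C,0)->write 0,move R,goto C. Now: state=C, head=-3, tape[-6..3]=0001000010 (head:    ^)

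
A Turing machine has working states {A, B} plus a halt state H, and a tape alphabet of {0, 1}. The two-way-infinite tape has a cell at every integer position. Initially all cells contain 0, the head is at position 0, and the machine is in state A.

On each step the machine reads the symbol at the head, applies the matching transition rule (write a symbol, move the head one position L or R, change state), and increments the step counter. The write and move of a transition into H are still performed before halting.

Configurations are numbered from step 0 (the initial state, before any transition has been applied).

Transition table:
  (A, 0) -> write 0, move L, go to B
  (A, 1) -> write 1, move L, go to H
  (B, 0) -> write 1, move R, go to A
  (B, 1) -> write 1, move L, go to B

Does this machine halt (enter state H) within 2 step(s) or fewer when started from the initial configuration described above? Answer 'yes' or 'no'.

Step 1: in state A at pos 0, read 0 -> (A,0)->write 0,move L,goto B. Now: state=B, head=-1, tape[-2..1]=0000 (head:  ^)
Step 2: in state B at pos -1, read 0 -> (B,0)->write 1,move R,goto A. Now: state=A, head=0, tape[-2..1]=0100 (head:   ^)
After 2 step(s): state = A (not H) -> not halted within 2 -> no

Answer: no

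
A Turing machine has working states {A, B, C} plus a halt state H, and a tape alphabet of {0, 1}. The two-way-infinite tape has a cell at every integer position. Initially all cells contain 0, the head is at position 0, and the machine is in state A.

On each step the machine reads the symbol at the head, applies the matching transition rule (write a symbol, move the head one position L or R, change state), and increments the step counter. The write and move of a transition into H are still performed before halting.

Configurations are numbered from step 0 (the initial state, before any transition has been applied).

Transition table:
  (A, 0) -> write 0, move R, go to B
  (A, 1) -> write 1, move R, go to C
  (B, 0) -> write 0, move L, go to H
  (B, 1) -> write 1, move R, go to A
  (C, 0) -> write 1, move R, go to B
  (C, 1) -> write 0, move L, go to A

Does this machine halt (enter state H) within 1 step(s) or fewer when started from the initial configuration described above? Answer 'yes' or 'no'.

Answer: no

Derivation:
Step 1: in state A at pos 0, read 0 -> (A,0)->write 0,move R,goto B. Now: state=B, head=1, tape[-1..2]=0000 (head:   ^)
After 1 step(s): state = B (not H) -> not halted within 1 -> no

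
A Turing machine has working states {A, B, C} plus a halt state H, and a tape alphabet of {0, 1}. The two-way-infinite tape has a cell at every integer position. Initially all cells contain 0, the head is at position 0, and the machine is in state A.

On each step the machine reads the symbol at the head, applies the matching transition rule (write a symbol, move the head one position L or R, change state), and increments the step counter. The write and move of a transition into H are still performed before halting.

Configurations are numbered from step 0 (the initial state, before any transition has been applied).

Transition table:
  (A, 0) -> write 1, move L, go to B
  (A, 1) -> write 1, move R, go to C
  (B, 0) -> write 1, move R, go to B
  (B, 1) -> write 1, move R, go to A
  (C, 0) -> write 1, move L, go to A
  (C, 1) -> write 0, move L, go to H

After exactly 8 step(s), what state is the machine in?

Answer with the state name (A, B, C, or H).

Step 1: in state A at pos 0, read 0 -> (A,0)->write 1,move L,goto B. Now: state=B, head=-1, tape[-2..1]=0010 (head:  ^)
Step 2: in state B at pos -1, read 0 -> (B,0)->write 1,move R,goto B. Now: state=B, head=0, tape[-2..1]=0110 (head:   ^)
Step 3: in state B at pos 0, read 1 -> (B,1)->write 1,move R,goto A. Now: state=A, head=1, tape[-2..2]=01100 (head:    ^)
Step 4: in state A at pos 1, read 0 -> (A,0)->write 1,move L,goto B. Now: state=B, head=0, tape[-2..2]=01110 (head:   ^)
Step 5: in state B at pos 0, read 1 -> (B,1)->write 1,move R,goto A. Now: state=A, head=1, tape[-2..2]=01110 (head:    ^)
Step 6: in state A at pos 1, read 1 -> (A,1)->write 1,move R,goto C. Now: state=C, head=2, tape[-2..3]=011100 (head:     ^)
Step 7: in state C at pos 2, read 0 -> (C,0)->write 1,move L,goto A. Now: state=A, head=1, tape[-2..3]=011110 (head:    ^)
Step 8: in state A at pos 1, read 1 -> (A,1)->write 1,move R,goto C. Now: state=C, head=2, tape[-2..3]=011110 (head:     ^)

Answer: C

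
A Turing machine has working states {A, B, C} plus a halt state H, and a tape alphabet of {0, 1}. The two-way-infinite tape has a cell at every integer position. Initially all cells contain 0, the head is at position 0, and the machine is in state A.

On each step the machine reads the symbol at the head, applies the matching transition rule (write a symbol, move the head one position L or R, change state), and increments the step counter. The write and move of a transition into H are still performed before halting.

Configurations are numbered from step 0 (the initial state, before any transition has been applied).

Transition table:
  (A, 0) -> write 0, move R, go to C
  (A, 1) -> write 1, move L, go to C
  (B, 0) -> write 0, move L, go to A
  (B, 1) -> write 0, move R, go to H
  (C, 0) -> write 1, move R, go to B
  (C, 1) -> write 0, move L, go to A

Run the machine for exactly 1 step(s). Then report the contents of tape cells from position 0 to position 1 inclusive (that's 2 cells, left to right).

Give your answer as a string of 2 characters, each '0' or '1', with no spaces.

Step 1: in state A at pos 0, read 0 -> (A,0)->write 0,move R,goto C. Now: state=C, head=1, tape[-1..2]=0000 (head:   ^)

Answer: 00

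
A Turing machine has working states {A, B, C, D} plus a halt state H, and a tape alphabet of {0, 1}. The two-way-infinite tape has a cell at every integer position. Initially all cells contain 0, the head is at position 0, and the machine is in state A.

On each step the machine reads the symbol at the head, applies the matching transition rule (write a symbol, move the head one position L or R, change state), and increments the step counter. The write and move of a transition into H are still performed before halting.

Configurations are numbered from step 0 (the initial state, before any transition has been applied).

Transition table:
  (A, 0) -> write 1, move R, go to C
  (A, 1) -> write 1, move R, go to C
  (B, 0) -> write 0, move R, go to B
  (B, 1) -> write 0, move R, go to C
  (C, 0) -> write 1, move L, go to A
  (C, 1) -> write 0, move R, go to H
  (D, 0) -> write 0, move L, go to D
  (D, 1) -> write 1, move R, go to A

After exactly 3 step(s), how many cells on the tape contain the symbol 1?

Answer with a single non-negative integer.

Step 1: in state A at pos 0, read 0 -> (A,0)->write 1,move R,goto C. Now: state=C, head=1, tape[-1..2]=0100 (head:   ^)
Step 2: in state C at pos 1, read 0 -> (C,0)->write 1,move L,goto A. Now: state=A, head=0, tape[-1..2]=0110 (head:  ^)
Step 3: in state A at pos 0, read 1 -> (A,1)->write 1,move R,goto C. Now: state=C, head=1, tape[-1..2]=0110 (head:   ^)
Cells containing 1 after step 3: {0, 1} -> 2 cell(s)

Answer: 2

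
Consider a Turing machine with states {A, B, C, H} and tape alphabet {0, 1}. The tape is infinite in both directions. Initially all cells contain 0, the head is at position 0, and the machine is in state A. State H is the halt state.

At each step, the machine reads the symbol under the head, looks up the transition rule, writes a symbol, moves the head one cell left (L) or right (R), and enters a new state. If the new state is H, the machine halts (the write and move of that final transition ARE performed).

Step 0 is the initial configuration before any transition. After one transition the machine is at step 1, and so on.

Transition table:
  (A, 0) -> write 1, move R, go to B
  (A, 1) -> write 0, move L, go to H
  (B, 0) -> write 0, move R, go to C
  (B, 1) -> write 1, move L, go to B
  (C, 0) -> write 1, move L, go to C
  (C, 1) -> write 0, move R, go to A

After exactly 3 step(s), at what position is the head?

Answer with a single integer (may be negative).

Answer: 1

Derivation:
Step 1: in state A at pos 0, read 0 -> (A,0)->write 1,move R,goto B. Now: state=B, head=1, tape[-1..2]=0100 (head:   ^)
Step 2: in state B at pos 1, read 0 -> (B,0)->write 0,move R,goto C. Now: state=C, head=2, tape[-1..3]=01000 (head:    ^)
Step 3: in state C at pos 2, read 0 -> (C,0)->write 1,move L,goto C. Now: state=C, head=1, tape[-1..3]=01010 (head:   ^)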